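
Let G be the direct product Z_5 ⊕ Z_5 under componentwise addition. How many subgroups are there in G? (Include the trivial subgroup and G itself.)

8

|G| = 25, so by Lagrange every subgroup order divides 25. Divisors: 1, 5, 25.
Subgroups by order — order 1: 1; order 5: 6; order 25: 1.
Total: 1 + 6 + 1 = 8.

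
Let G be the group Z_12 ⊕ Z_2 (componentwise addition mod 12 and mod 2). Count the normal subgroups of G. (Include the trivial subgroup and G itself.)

16

G is abelian, so every subgroup is normal.
G has 16 subgroups in total, hence 16 normal subgroups.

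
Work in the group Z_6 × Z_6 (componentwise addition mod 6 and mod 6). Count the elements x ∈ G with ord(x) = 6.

24

An element (a,b) has order lcm(ord(a), ord(b)); count pairs with lcm equal to 6.
Enumerating gives 24 such elements.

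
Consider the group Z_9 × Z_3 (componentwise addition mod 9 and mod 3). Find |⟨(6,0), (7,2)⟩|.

|⟨(6,0)⟩| = 3 and |⟨(7,2)⟩| = 9, so |H| is a multiple of lcm(3, 9) = 9 and divides |G| = 27.
Closing under the operation: H = {(0,0), (1,2), (2,1), (3,0), (4,2), (5,1), (6,0), (7,2), (8,1)}, so |H| = 9.

9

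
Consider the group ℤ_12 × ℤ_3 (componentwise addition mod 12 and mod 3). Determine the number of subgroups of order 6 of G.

|G| = 36 and 6 | 36, so subgroups of order 6 are possible by Lagrange.
The subgroups of order 6 are: {(0,0), (0,1), (0,2), (6,0), (6,1), (6,2)}; {(0,0), (2,0), (4,0), (6,0), (8,0), (10,0)}; {(0,0), (2,2), (4,1), (6,0), (8,2), (10,1)}; {(0,0), (2,1), (4,2), (6,0), (8,1), (10,2)}.
So G has 4 subgroups of order 6.

4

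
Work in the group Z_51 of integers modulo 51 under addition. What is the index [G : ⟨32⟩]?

|⟨32⟩| = 51 and |G| = 51.
By Lagrange, [G : H] = |G|/|H| = 51/51 = 1.

1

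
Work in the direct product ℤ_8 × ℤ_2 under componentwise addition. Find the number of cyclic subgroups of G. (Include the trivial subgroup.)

8

Each element a generates a cyclic subgroup ⟨a⟩; distinct elements may generate the same one (a cyclic group of order d has φ(d) generators).
Cyclic subgroups by order — order 1: 1; order 2: 3; order 4: 2; order 8: 2.
Total: 8.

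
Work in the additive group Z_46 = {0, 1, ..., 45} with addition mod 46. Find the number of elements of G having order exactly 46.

In a cyclic group of order 46, the number of elements of order d (for d | 46) is φ(d).
φ(46) = 22.

22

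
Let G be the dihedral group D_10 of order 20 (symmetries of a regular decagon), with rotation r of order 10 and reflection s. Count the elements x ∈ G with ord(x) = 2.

Enumerating element orders in G gives 11 elements of order 2.

11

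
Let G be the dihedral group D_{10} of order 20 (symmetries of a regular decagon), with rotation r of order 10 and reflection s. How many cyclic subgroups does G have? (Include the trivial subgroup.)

14

A cyclic subgroup of order d is generated by each of its φ(d) elements of order d, so the cyclic subgroups of order d number (#elements of order d)/φ(d).
Cyclic subgroups by order — order 1: 1; order 2: 11; order 5: 1; order 10: 1.
Total: 14.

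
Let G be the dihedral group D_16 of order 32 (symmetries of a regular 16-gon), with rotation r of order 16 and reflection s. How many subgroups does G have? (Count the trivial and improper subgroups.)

36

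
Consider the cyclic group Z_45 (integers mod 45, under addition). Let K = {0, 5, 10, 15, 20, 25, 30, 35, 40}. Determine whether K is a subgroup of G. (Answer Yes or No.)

Yes

|K| = 9 divides |G| = 45, consistent with Lagrange.
K contains the identity, every element's inverse is in K, and K is closed under +: it is a subgroup.
In fact K = ⟨35⟩.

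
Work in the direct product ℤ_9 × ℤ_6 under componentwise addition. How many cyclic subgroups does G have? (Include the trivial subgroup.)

16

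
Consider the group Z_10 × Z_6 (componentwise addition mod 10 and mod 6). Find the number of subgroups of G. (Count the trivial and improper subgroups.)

20

|G| = 60, so by Lagrange every subgroup order divides 60. Divisors: 1, 2, 3, 4, 5, 6, 10, 12, 15, 20, 30, 60.
Subgroups by order — order 1: 1; order 2: 3; order 3: 1; order 4: 1; order 5: 1; order 6: 3; order 10: 3; order 12: 1; order 15: 1; order 20: 1; order 30: 3; order 60: 1.
Total: 1 + 3 + 1 + 1 + 1 + 3 + 3 + 1 + 1 + 1 + 3 + 1 = 20.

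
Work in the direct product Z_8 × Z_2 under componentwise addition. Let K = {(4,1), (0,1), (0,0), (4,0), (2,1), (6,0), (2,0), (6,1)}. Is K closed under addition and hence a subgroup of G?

Yes

|K| = 8 divides |G| = 16, consistent with Lagrange.
K contains the identity, every element's inverse is in K, and K is closed under +: it is a subgroup.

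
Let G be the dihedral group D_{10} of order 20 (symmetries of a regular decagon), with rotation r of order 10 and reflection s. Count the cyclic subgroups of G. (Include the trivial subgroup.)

Group the elements of G by the cyclic subgroup they generate; each cyclic subgroup of order d accounts for φ(d) elements.
Cyclic subgroups by order — order 1: 1; order 2: 11; order 5: 1; order 10: 1.
Total: 14.

14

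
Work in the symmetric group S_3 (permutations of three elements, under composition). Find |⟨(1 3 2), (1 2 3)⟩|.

3

|⟨(1 3 2)⟩| = 3 and |⟨(1 2 3)⟩| = 3, so |H| is a multiple of lcm(3, 3) = 3 and divides |G| = 6.
Closing under the operation: H = {e, (1 2 3), (1 3 2)}, so |H| = 3.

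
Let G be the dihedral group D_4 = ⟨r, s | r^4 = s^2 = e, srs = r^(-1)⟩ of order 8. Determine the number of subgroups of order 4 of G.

3

|G| = 8 and 4 | 8, so subgroups of order 4 are possible by Lagrange.
The subgroups of order 4 are: {e, r, r^2, r^3}; {e, r^2, s, r^2s}; {e, r^2, rs, r^3s}.
So G has 3 subgroups of order 4.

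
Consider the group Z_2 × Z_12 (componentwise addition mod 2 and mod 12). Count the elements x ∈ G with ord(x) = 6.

6

An element (a,b) has order lcm(ord(a), ord(b)); count pairs with lcm equal to 6.
Enumerating gives 6 such elements.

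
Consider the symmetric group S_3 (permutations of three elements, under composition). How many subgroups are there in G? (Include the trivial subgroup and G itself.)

6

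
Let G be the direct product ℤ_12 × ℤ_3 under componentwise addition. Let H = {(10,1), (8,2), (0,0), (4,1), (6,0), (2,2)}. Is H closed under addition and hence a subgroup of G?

Yes

|H| = 6 divides |G| = 36, consistent with Lagrange.
H contains the identity, every element's inverse is in H, and H is closed under +: it is a subgroup.
In fact H = ⟨(10,1)⟩.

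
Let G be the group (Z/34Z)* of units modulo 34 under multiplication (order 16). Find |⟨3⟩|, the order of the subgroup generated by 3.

Compute successive powers of 3 mod 34: 3, 9, 27, 13, 5, 15, 11, 33, …; 3^16 ≡ 1 (mod 34).
So |⟨3⟩| = 16.

16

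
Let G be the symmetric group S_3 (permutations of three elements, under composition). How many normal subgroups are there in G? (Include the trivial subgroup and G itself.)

3

G has 6 subgroups. Checking conjugation-invariance by order — order 1: 1/1 normal; order 2: 0/3 normal; order 3: 1/1 normal; order 6: 1/1 normal.
Total normal subgroups: 3.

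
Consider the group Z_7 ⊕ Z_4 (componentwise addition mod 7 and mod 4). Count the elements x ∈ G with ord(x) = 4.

An element (a,b) has order lcm(ord(a), ord(b)); count pairs with lcm equal to 4.
Enumerating gives 2 such elements.

2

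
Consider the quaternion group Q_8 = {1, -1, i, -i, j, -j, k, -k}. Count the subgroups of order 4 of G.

|G| = 8 and 4 | 8, so subgroups of order 4 are possible by Lagrange.
The subgroups of order 4 are: {1, -1, i, -i}; {1, -1, j, -j}; {1, -1, k, -k}.
So G has 3 subgroups of order 4.

3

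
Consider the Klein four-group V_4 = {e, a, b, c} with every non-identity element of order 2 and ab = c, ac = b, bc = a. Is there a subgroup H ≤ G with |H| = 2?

2 | 4. A subgroup of order 2 is {e, a}.

Yes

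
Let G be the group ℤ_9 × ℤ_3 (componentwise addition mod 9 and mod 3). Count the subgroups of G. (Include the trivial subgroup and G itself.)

10

|G| = 27, so by Lagrange every subgroup order divides 27. Divisors: 1, 3, 9, 27.
Subgroups by order — order 1: 1; order 3: 4; order 9: 4; order 27: 1.
Total: 1 + 4 + 4 + 1 = 10.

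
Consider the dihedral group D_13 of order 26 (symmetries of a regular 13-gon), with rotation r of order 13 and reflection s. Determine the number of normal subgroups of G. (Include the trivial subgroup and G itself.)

3

G has 16 subgroups. Checking conjugation-invariance by order — order 1: 1/1 normal; order 2: 0/13 normal; order 13: 1/1 normal; order 26: 1/1 normal.
Total normal subgroups: 3.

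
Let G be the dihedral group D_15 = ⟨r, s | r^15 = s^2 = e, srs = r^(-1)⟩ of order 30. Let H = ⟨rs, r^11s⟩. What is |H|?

|⟨rs⟩| = 2 and |⟨r^11s⟩| = 2, so |H| is a multiple of lcm(2, 2) = 2 and divides |G| = 30.
Closing under the operation: H = {e, r^5, r^10, rs, r^6s, r^11s}, so |H| = 6.

6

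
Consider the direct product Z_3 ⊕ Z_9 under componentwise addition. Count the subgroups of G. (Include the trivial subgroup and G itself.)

|G| = 27, so by Lagrange every subgroup order divides 27. Divisors: 1, 3, 9, 27.
Subgroups by order — order 1: 1; order 3: 4; order 9: 4; order 27: 1.
Total: 1 + 4 + 4 + 1 = 10.

10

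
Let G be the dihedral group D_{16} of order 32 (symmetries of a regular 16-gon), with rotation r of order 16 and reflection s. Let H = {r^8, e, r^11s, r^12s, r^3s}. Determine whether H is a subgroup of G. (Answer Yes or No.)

|H| = 5 does not divide |G| = 32, so by Lagrange H is not a subgroup.

No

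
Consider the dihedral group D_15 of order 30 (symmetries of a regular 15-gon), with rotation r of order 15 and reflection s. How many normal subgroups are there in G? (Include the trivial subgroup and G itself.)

5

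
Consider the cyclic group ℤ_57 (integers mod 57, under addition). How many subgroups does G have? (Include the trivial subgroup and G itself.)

4

Subgroups of the cyclic group ℤ_57 correspond bijectively to divisors of 57.
Divisors of 57: 1, 3, 19, 57.
So ℤ_57 has 4 subgroups.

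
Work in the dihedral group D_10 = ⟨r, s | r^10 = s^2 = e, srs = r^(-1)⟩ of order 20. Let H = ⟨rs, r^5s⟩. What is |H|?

10

|⟨rs⟩| = 2 and |⟨r^5s⟩| = 2, so |H| is a multiple of lcm(2, 2) = 2 and divides |G| = 20.
Closing under the operation: H = {e, r^2, r^4, r^6, r^8, rs, r^3s, r^5s, r^7s, r^9s}, so |H| = 10.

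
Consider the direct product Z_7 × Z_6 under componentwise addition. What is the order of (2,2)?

21

The order of (2,2) in Z_7 × Z_6 is lcm(ord(2) in Z_7, ord(2) in Z_6).
ord(2) = 7 and ord(2) = 3, so |⟨(2,2)⟩| = lcm(7, 3) = 21.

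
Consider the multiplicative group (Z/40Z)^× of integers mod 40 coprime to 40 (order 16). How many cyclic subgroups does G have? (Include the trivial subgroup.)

12

A cyclic subgroup of order d is generated by each of its φ(d) elements of order d, so the cyclic subgroups of order d number (#elements of order d)/φ(d).
Cyclic subgroups by order — order 1: 1; order 2: 7; order 4: 4.
Total: 12.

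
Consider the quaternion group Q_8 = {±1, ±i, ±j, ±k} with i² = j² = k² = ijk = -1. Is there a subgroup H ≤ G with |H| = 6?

6 does not divide |G| = 8, so by Lagrange no subgroup of order 6 exists.

No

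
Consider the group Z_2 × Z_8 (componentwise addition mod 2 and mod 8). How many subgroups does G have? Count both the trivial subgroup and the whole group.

11

|G| = 16, so by Lagrange every subgroup order divides 16. Divisors: 1, 2, 4, 8, 16.
Subgroups by order — order 1: 1; order 2: 3; order 4: 3; order 8: 3; order 16: 1.
Total: 1 + 3 + 3 + 3 + 1 = 11.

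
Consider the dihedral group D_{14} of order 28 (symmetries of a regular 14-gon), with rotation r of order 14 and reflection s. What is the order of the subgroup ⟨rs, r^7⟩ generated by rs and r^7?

4

|⟨rs⟩| = 2 and |⟨r^7⟩| = 2, so |H| is a multiple of lcm(2, 2) = 2 and divides |G| = 28.
Closing under the operation: H = {e, r^7, rs, r^8s}, so |H| = 4.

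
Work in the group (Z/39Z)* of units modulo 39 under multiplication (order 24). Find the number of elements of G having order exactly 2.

The elements of order 2 are: 14, 25, 38.
That's 3.

3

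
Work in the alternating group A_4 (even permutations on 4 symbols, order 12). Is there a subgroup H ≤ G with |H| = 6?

No

6 | 12, so Lagrange does not rule it out; but checking all subgroups of G, none has order 6.
(A_4 is the standard example that the converse of Lagrange fails.)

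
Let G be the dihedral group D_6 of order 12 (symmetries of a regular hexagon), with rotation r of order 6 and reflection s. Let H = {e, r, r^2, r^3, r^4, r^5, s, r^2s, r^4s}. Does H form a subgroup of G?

No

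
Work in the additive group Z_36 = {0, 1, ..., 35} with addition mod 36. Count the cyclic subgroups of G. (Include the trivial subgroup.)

Group the elements of G by the cyclic subgroup they generate; each cyclic subgroup of order d accounts for φ(d) elements.
Cyclic subgroups by order — order 1: 1; order 2: 1; order 3: 1; order 4: 1; order 6: 1; order 9: 1; order 12: 1; order 18: 1; order 36: 1.
Total: 9.

9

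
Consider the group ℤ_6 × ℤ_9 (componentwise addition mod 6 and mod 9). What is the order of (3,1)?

18

The order of (3,1) in Z_6 × Z_9 is lcm(ord(3) in Z_6, ord(1) in Z_9).
ord(3) = 2 and ord(1) = 9, so |⟨(3,1)⟩| = lcm(2, 9) = 18.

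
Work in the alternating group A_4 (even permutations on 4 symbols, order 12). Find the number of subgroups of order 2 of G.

3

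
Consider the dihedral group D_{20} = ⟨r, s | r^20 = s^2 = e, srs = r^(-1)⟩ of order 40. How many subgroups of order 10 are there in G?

|G| = 40 and 10 | 40, so subgroups of order 10 are possible by Lagrange.
The subgroups of order 10 are: {e, r^2, r^4, r^6, r^8, r^10, r^12, r^14, r^16, r^18}; {e, r^4, r^8, r^12, r^16, r^2s, r^6s, r^10s, r^14s, r^18s}; {e, r^4, r^8, r^12, r^16, r^3s, r^7s, r^11s, r^15s, r^19s}; {e, r^4, r^8, r^12, r^16, s, r^4s, r^8s, r^12s, r^16s}; … (5 in all).
So G has 5 subgroups of order 10.

5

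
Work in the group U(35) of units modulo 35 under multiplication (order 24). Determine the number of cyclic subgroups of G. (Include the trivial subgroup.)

Group the elements of G by the cyclic subgroup they generate; each cyclic subgroup of order d accounts for φ(d) elements.
Cyclic subgroups by order — order 1: 1; order 2: 3; order 3: 1; order 4: 2; order 6: 3; order 12: 2.
Total: 12.

12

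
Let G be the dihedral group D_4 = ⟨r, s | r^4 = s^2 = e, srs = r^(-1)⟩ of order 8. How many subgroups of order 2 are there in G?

|G| = 8 and 2 | 8, so subgroups of order 2 are possible by Lagrange.
The subgroups of order 2 are: {e, r^2}; {e, r^2s}; {e, r^3s}; {e, rs}; … (5 in all).
So G has 5 subgroups of order 2.

5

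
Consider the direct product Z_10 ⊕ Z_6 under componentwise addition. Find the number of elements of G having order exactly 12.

0

An element (a,b) has order lcm(ord(a), ord(b)); count pairs with lcm equal to 12.
Enumerating gives 0 such elements.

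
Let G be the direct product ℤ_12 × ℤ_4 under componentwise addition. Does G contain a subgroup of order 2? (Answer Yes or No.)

2 | 48. A subgroup of order 2 is {(0,0), (0,2)}.

Yes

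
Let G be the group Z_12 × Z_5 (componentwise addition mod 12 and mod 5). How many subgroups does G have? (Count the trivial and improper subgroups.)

12

|G| = 60, so by Lagrange every subgroup order divides 60. Divisors: 1, 2, 3, 4, 5, 6, 10, 12, 15, 20, 30, 60.
Subgroups by order — order 1: 1; order 2: 1; order 3: 1; order 4: 1; order 5: 1; order 6: 1; order 10: 1; order 12: 1; order 15: 1; order 20: 1; order 30: 1; order 60: 1.
Total: 1 + 1 + 1 + 1 + 1 + 1 + 1 + 1 + 1 + 1 + 1 + 1 = 12.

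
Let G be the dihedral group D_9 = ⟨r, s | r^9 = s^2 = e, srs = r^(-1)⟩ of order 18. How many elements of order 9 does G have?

The elements of order 9 are: r, r^2, r^4, r^5, r^7, r^8.
That's 6.

6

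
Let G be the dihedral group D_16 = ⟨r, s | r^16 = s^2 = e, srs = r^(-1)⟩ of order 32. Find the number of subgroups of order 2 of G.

17

|G| = 32 and 2 | 32, so subgroups of order 2 are possible by Lagrange.
The subgroups of order 2 are: {e, r^10s}; {e, r^11s}; {e, r^12s}; {e, r^13s}; … (17 in all).
So G has 17 subgroups of order 2.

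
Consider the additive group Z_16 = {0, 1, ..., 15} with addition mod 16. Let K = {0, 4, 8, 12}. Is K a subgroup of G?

Yes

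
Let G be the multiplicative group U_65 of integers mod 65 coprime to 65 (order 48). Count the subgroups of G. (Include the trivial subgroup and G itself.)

30

|G| = 48, so by Lagrange every subgroup order divides 48. Divisors: 1, 2, 3, 4, 6, 8, 12, 16, 24, 48.
Subgroups by order — order 1: 1; order 2: 3; order 3: 1; order 4: 7; order 6: 3; order 8: 3; order 12: 7; order 16: 1; order 24: 3; order 48: 1.
Total: 1 + 3 + 1 + 7 + 3 + 3 + 7 + 1 + 3 + 1 = 30.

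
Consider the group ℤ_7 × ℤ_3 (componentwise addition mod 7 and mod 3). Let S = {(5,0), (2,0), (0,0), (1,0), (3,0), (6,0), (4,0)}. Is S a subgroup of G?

|S| = 7 divides |G| = 21, consistent with Lagrange.
S contains the identity, every element's inverse is in S, and S is closed under +: it is a subgroup.
In fact S = ⟨(4,0)⟩.

Yes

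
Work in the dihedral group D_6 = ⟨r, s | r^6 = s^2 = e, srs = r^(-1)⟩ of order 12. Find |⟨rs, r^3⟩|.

|⟨rs⟩| = 2 and |⟨r^3⟩| = 2, so |H| is a multiple of lcm(2, 2) = 2 and divides |G| = 12.
Closing under the operation: H = {e, r^3, rs, r^4s}, so |H| = 4.

4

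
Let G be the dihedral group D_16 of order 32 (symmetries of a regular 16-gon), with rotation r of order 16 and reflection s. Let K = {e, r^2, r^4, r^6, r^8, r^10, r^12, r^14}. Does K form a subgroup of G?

Yes

|K| = 8 divides |G| = 32, consistent with Lagrange.
K contains the identity, every element's inverse is in K, and K is closed under ·: it is a subgroup.
In fact K = ⟨r^2⟩.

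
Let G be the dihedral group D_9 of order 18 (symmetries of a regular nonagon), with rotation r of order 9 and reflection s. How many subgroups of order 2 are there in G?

|G| = 18 and 2 | 18, so subgroups of order 2 are possible by Lagrange.
The subgroups of order 2 are: {e, r^2s}; {e, r^3s}; {e, r^4s}; {e, r^5s}; … (9 in all).
So G has 9 subgroups of order 2.

9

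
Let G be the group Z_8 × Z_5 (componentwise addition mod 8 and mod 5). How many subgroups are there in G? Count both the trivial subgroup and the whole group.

|G| = 40, so by Lagrange every subgroup order divides 40. Divisors: 1, 2, 4, 5, 8, 10, 20, 40.
Subgroups by order — order 1: 1; order 2: 1; order 4: 1; order 5: 1; order 8: 1; order 10: 1; order 20: 1; order 40: 1.
Total: 1 + 1 + 1 + 1 + 1 + 1 + 1 + 1 = 8.

8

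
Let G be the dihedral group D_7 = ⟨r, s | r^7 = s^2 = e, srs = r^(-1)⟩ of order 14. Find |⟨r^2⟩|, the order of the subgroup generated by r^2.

7

Computing powers of r^2: the smallest k with (r^2)^k = e is k = 7.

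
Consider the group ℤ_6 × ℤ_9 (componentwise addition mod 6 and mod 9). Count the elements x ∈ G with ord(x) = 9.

An element (a,b) has order lcm(ord(a), ord(b)); count pairs with lcm equal to 9.
Enumerating gives 18 such elements.

18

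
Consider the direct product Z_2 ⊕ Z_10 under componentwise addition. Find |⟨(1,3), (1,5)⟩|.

|⟨(1,3)⟩| = 10 and |⟨(1,5)⟩| = 2, so |H| is a multiple of lcm(10, 2) = 10 and divides |G| = 20.
Closing under the operation: H = {(0,0), (0,2), (0,4), (0,6), (0,8), (1,1), (1,3), (1,5), (1,7), (1,9)}, so |H| = 10.

10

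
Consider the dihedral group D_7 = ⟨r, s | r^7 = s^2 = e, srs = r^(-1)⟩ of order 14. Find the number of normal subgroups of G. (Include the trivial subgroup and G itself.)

G has 10 subgroups. Checking conjugation-invariance by order — order 1: 1/1 normal; order 2: 0/7 normal; order 7: 1/1 normal; order 14: 1/1 normal.
Total normal subgroups: 3.

3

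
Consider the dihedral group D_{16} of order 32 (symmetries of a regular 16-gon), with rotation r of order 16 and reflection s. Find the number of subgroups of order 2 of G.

|G| = 32 and 2 | 32, so subgroups of order 2 are possible by Lagrange.
The subgroups of order 2 are: {e, r^10s}; {e, r^11s}; {e, r^12s}; {e, r^13s}; … (17 in all).
So G has 17 subgroups of order 2.

17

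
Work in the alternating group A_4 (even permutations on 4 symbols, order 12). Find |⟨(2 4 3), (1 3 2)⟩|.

12

|⟨(2 4 3)⟩| = 3 and |⟨(1 3 2)⟩| = 3, so |H| is a multiple of lcm(3, 3) = 3 and divides |G| = 12.
Closing {(2 4 3), (1 3 2)} under the group operation gives all of G, so |H| = 12.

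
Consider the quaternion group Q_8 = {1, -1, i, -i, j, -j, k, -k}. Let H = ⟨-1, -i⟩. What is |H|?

4

|⟨-1⟩| = 2 and |⟨-i⟩| = 4, so |H| is a multiple of lcm(2, 4) = 4 and divides |G| = 8.
Closing under the operation: H = {1, -1, i, -i}, so |H| = 4.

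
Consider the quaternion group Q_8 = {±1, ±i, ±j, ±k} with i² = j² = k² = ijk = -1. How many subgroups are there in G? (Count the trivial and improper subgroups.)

|G| = 8, so by Lagrange every subgroup order divides 8. Divisors: 1, 2, 4, 8.
Subgroups by order — order 1: 1; order 2: 1; order 4: 3; order 8: 1.
Total: 1 + 1 + 3 + 1 = 6.

6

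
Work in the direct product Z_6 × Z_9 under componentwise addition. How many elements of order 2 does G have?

An element (a,b) has order lcm(ord(a), ord(b)); count pairs with lcm equal to 2.
Enumerating gives 1 such elements.

1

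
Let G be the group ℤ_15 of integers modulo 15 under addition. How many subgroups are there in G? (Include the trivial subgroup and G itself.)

4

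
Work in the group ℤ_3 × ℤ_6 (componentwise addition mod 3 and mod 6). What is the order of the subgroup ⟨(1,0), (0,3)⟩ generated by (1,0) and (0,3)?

6

|⟨(1,0)⟩| = 3 and |⟨(0,3)⟩| = 2, so |H| is a multiple of lcm(3, 2) = 6 and divides |G| = 18.
Closing under the operation: H = {(0,0), (0,3), (1,0), (1,3), (2,0), (2,3)}, so |H| = 6.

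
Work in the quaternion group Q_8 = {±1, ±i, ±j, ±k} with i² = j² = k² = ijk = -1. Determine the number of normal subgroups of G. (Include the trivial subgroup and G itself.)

G has 6 subgroups. Checking conjugation-invariance by order — order 1: 1/1 normal; order 2: 1/1 normal; order 4: 3/3 normal; order 8: 1/1 normal.
Total normal subgroups: 6.

6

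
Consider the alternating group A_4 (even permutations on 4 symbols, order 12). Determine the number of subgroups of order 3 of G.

4

|G| = 12 and 3 | 12, so subgroups of order 3 are possible by Lagrange.
The subgroups of order 3 are: {e, (1 2 3), (1 3 2)}; {e, (1 2 4), (1 4 2)}; {e, (1 3 4), (1 4 3)}; {e, (2 3 4), (2 4 3)}.
So G has 4 subgroups of order 3.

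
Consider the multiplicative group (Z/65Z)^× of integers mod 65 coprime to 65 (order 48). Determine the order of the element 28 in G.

Compute successive powers of 28 mod 65: 28, 4, 47, 16, 58, 64, 37, 61, …; 28^12 ≡ 1 (mod 65).
So |⟨28⟩| = 12.

12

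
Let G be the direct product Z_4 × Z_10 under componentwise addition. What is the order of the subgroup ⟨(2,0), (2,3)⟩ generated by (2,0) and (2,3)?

20

|⟨(2,0)⟩| = 2 and |⟨(2,3)⟩| = 10, so |H| is a multiple of lcm(2, 10) = 10 and divides |G| = 40.
Closing under the operation: H = {(0,0), (0,1), (0,2), (0,3), (0,4), (0,5), (0,6), (0,7), (0,8), (0,9), (2,0), (2,1), (2,2), (2,3), (2,4), (2,5), (2,6), (2,7), (2,8), (2,9)}, so |H| = 20.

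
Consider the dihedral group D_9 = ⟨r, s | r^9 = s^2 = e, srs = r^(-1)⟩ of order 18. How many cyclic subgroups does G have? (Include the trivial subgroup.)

12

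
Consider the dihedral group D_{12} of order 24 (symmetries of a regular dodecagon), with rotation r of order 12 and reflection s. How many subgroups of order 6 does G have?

5

|G| = 24 and 6 | 24, so subgroups of order 6 are possible by Lagrange.
The subgroups of order 6 are: {e, r^2, r^4, r^6, r^8, r^10}; {e, r^4, r^8, r^2s, r^6s, r^10s}; {e, r^4, r^8, r^3s, r^7s, r^11s}; {e, r^4, r^8, s, r^4s, r^8s}; … (5 in all).
So G has 5 subgroups of order 6.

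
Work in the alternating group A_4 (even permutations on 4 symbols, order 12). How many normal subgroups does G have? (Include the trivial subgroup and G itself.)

G has 10 subgroups. Checking conjugation-invariance by order — order 1: 1/1 normal; order 2: 0/3 normal; order 3: 0/4 normal; order 4: 1/1 normal; order 12: 1/1 normal.
Total normal subgroups: 3.

3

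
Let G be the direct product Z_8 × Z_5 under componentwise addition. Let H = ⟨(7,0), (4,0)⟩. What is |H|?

8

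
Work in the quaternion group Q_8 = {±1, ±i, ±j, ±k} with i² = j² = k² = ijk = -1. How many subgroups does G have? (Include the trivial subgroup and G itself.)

6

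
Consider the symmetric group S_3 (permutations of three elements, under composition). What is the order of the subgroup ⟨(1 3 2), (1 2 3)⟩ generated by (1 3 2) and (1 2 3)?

|⟨(1 3 2)⟩| = 3 and |⟨(1 2 3)⟩| = 3, so |H| is a multiple of lcm(3, 3) = 3 and divides |G| = 6.
Closing under the operation: H = {e, (1 2 3), (1 3 2)}, so |H| = 3.

3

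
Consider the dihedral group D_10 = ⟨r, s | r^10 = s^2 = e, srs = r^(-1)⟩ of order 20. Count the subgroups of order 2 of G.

11

|G| = 20 and 2 | 20, so subgroups of order 2 are possible by Lagrange.
The subgroups of order 2 are: {e, r^2s}; {e, r^3s}; {e, r^4s}; {e, r^5}; … (11 in all).
So G has 11 subgroups of order 2.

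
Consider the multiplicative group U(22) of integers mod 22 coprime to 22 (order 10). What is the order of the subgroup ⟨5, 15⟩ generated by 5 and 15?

5

|⟨5⟩| = 5 and |⟨15⟩| = 5, so |H| is a multiple of lcm(5, 5) = 5 and divides |G| = 10.
Closing under the operation: H = {1, 3, 5, 9, 15}, so |H| = 5.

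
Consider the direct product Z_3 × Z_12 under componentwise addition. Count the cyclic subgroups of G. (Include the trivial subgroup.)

Each element a generates a cyclic subgroup ⟨a⟩; distinct elements may generate the same one (a cyclic group of order d has φ(d) generators).
Cyclic subgroups by order — order 1: 1; order 2: 1; order 3: 4; order 4: 1; order 6: 4; order 12: 4.
Total: 15.

15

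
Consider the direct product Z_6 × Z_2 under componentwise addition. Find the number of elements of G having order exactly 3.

2

An element (a,b) has order lcm(ord(a), ord(b)); count pairs with lcm equal to 3.
Enumerating gives 2 such elements.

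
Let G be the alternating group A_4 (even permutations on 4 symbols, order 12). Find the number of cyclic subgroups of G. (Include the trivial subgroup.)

Group the elements of G by the cyclic subgroup they generate; each cyclic subgroup of order d accounts for φ(d) elements.
Cyclic subgroups by order — order 1: 1; order 2: 3; order 3: 4.
Total: 8.

8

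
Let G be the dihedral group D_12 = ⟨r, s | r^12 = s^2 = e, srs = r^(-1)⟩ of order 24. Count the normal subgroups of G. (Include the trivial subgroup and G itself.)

9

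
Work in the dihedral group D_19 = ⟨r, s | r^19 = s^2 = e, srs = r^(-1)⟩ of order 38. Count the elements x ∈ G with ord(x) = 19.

Enumerating element orders in G gives 18 elements of order 19.

18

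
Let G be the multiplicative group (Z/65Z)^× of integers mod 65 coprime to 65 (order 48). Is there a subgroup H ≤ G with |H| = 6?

6 | 48. A subgroup of order 6 is {1, 9, 14, 16, 29, 61}.

Yes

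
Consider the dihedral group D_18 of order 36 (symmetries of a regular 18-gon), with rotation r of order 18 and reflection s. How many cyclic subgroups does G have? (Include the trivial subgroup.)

Group the elements of G by the cyclic subgroup they generate; each cyclic subgroup of order d accounts for φ(d) elements.
Cyclic subgroups by order — order 1: 1; order 2: 19; order 3: 1; order 6: 1; order 9: 1; order 18: 1.
Total: 24.

24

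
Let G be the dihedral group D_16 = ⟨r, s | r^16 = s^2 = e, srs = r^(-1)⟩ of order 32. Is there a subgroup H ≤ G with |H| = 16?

Yes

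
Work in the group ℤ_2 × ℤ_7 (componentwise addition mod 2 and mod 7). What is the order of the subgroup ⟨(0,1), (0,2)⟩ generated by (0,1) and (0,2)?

|⟨(0,1)⟩| = 7 and |⟨(0,2)⟩| = 7, so |H| is a multiple of lcm(7, 7) = 7 and divides |G| = 14.
Closing under the operation: H = {(0,0), (0,1), (0,2), (0,3), (0,4), (0,5), (0,6)}, so |H| = 7.

7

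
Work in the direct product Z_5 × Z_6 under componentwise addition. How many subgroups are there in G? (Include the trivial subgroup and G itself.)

8

|G| = 30, so by Lagrange every subgroup order divides 30. Divisors: 1, 2, 3, 5, 6, 10, 15, 30.
Subgroups by order — order 1: 1; order 2: 1; order 3: 1; order 5: 1; order 6: 1; order 10: 1; order 15: 1; order 30: 1.
Total: 1 + 1 + 1 + 1 + 1 + 1 + 1 + 1 = 8.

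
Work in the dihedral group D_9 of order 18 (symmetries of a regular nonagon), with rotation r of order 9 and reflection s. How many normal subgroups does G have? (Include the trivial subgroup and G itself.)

4

G has 16 subgroups. Checking conjugation-invariance by order — order 1: 1/1 normal; order 2: 0/9 normal; order 3: 1/1 normal; order 6: 0/3 normal; order 9: 1/1 normal; order 18: 1/1 normal.
Total normal subgroups: 4.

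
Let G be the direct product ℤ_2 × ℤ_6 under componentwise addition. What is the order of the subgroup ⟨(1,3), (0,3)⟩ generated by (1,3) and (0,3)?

|⟨(1,3)⟩| = 2 and |⟨(0,3)⟩| = 2, so |H| is a multiple of lcm(2, 2) = 2 and divides |G| = 12.
Closing under the operation: H = {(0,0), (0,3), (1,0), (1,3)}, so |H| = 4.

4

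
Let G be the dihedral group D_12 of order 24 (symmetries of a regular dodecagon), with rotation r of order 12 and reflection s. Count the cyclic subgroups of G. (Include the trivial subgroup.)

18

Each element a generates a cyclic subgroup ⟨a⟩; distinct elements may generate the same one (a cyclic group of order d has φ(d) generators).
Cyclic subgroups by order — order 1: 1; order 2: 13; order 3: 1; order 4: 1; order 6: 1; order 12: 1.
Total: 18.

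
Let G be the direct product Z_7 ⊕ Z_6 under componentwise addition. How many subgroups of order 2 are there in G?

1

|G| = 42 and 2 | 42, so subgroups of order 2 are possible by Lagrange.
The subgroups of order 2 are: {(0,0), (0,3)}.
So G has 1 subgroup of order 2.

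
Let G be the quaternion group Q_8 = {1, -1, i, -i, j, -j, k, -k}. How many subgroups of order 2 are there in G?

|G| = 8 and 2 | 8, so subgroups of order 2 are possible by Lagrange.
The subgroups of order 2 are: {1, -1}.
So G has 1 subgroup of order 2.

1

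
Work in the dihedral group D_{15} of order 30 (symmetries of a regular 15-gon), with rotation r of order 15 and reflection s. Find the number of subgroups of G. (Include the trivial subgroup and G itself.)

|G| = 30, so by Lagrange every subgroup order divides 30. Divisors: 1, 2, 3, 5, 6, 10, 15, 30.
Subgroups by order — order 1: 1; order 2: 15; order 3: 1; order 5: 1; order 6: 5; order 10: 3; order 15: 1; order 30: 1.
Total: 1 + 15 + 1 + 1 + 5 + 3 + 1 + 1 = 28.

28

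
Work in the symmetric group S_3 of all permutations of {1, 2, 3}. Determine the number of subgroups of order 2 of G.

3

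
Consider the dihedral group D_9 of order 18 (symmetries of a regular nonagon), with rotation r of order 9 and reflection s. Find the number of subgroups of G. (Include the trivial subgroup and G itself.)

|G| = 18, so by Lagrange every subgroup order divides 18. Divisors: 1, 2, 3, 6, 9, 18.
Subgroups by order — order 1: 1; order 2: 9; order 3: 1; order 6: 3; order 9: 1; order 18: 1.
Total: 1 + 9 + 1 + 3 + 1 + 1 = 16.

16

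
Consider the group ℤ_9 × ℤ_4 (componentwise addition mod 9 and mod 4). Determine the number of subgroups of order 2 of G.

1

|G| = 36 and 2 | 36, so subgroups of order 2 are possible by Lagrange.
The subgroups of order 2 are: {(0,0), (0,2)}.
So G has 1 subgroup of order 2.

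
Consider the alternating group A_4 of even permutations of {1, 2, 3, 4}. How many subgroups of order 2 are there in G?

|G| = 12 and 2 | 12, so subgroups of order 2 are possible by Lagrange.
The subgroups of order 2 are: {e, (1 2)(3 4)}; {e, (1 3)(2 4)}; {e, (1 4)(2 3)}.
So G has 3 subgroups of order 2.

3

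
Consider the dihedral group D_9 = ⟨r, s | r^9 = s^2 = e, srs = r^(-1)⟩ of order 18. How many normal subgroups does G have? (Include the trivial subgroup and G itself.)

4

G has 16 subgroups. Checking conjugation-invariance by order — order 1: 1/1 normal; order 2: 0/9 normal; order 3: 1/1 normal; order 6: 0/3 normal; order 9: 1/1 normal; order 18: 1/1 normal.
Total normal subgroups: 4.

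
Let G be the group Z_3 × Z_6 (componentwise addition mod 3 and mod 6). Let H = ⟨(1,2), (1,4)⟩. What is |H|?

9

|⟨(1,2)⟩| = 3 and |⟨(1,4)⟩| = 3, so |H| is a multiple of lcm(3, 3) = 3 and divides |G| = 18.
Closing under the operation: H = {(0,0), (0,2), (0,4), (1,0), (1,2), (1,4), (2,0), (2,2), (2,4)}, so |H| = 9.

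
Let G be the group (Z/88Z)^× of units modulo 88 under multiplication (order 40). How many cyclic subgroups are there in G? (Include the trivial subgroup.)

Each element a generates a cyclic subgroup ⟨a⟩; distinct elements may generate the same one (a cyclic group of order d has φ(d) generators).
Cyclic subgroups by order — order 1: 1; order 2: 7; order 5: 1; order 10: 7.
Total: 16.

16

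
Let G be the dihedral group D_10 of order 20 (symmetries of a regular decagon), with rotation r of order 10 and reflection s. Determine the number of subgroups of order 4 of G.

|G| = 20 and 4 | 20, so subgroups of order 4 are possible by Lagrange.
The subgroups of order 4 are: {e, r^5, r^2s, r^7s}; {e, r^5, r^3s, r^8s}; {e, r^5, r^4s, r^9s}; {e, r^5, s, r^5s}; … (5 in all).
So G has 5 subgroups of order 4.

5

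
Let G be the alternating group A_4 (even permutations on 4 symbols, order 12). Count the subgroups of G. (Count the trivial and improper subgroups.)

10

|G| = 12, so by Lagrange every subgroup order divides 12. Divisors: 1, 2, 3, 4, 6, 12.
Subgroups by order — order 1: 1; order 2: 3; order 3: 4; order 4: 1; order 6: 0; order 12: 1.
Total: 1 + 3 + 4 + 1 + 0 + 1 = 10.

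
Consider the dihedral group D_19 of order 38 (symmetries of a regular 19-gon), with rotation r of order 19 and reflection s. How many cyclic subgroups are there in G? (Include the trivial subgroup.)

21

A cyclic subgroup of order d is generated by each of its φ(d) elements of order d, so the cyclic subgroups of order d number (#elements of order d)/φ(d).
Cyclic subgroups by order — order 1: 1; order 2: 19; order 19: 1.
Total: 21.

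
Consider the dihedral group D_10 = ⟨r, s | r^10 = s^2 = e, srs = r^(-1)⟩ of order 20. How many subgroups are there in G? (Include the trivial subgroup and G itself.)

22

|G| = 20, so by Lagrange every subgroup order divides 20. Divisors: 1, 2, 4, 5, 10, 20.
Subgroups by order — order 1: 1; order 2: 11; order 4: 5; order 5: 1; order 10: 3; order 20: 1.
Total: 1 + 11 + 5 + 1 + 3 + 1 = 22.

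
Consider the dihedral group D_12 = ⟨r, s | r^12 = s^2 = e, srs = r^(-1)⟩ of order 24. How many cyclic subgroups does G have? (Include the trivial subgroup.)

18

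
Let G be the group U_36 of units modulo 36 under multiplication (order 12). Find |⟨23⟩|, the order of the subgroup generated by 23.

6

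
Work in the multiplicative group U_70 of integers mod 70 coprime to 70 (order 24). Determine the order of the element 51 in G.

Compute successive powers of 51 mod 70: 51, 11, 1; 51^3 ≡ 1 (mod 70).
So |⟨51⟩| = 3.

3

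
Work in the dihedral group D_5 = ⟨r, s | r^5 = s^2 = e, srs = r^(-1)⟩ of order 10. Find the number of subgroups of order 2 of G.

5

|G| = 10 and 2 | 10, so subgroups of order 2 are possible by Lagrange.
The subgroups of order 2 are: {e, r^2s}; {e, r^3s}; {e, r^4s}; {e, rs}; … (5 in all).
So G has 5 subgroups of order 2.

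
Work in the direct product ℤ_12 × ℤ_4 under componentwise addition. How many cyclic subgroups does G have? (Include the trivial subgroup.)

20

Group the elements of G by the cyclic subgroup they generate; each cyclic subgroup of order d accounts for φ(d) elements.
Cyclic subgroups by order — order 1: 1; order 2: 3; order 3: 1; order 4: 6; order 6: 3; order 12: 6.
Total: 20.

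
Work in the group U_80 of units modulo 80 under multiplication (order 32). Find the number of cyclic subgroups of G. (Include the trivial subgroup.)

20

Each element a generates a cyclic subgroup ⟨a⟩; distinct elements may generate the same one (a cyclic group of order d has φ(d) generators).
Cyclic subgroups by order — order 1: 1; order 2: 7; order 4: 12.
Total: 20.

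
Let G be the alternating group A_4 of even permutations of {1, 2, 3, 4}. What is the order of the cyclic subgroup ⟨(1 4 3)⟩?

Computing powers of (1 4 3): the smallest k with ((1 4 3))^k = e is k = 3.

3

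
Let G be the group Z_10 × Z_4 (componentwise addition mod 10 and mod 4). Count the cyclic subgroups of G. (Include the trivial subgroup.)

12

A cyclic subgroup of order d is generated by each of its φ(d) elements of order d, so the cyclic subgroups of order d number (#elements of order d)/φ(d).
Cyclic subgroups by order — order 1: 1; order 2: 3; order 4: 2; order 5: 1; order 10: 3; order 20: 2.
Total: 12.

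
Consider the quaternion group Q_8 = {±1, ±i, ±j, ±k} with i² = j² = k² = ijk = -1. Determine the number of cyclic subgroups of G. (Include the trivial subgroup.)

Group the elements of G by the cyclic subgroup they generate; each cyclic subgroup of order d accounts for φ(d) elements.
Cyclic subgroups by order — order 1: 1; order 2: 1; order 4: 3.
Total: 5.

5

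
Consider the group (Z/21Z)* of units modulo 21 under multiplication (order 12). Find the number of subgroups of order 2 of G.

3

|G| = 12 and 2 | 12, so subgroups of order 2 are possible by Lagrange.
The subgroups of order 2 are: {1, 13}; {1, 20}; {1, 8}.
So G has 3 subgroups of order 2.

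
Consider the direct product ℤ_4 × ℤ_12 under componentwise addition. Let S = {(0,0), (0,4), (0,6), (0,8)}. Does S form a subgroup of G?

Closure fails: (0,4) + (0,6) = (0,10) ∉ S. So S is not a subgroup.

No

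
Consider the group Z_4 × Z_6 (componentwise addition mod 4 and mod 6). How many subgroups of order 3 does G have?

1

|G| = 24 and 3 | 24, so subgroups of order 3 are possible by Lagrange.
The subgroups of order 3 are: {(0,0), (0,2), (0,4)}.
So G has 1 subgroup of order 3.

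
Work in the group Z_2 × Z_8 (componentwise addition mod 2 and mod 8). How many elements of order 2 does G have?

3

An element (a,b) has order lcm(ord(a), ord(b)); count pairs with lcm equal to 2.
Enumerating gives 3 such elements.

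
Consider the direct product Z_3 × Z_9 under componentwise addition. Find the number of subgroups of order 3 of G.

|G| = 27 and 3 | 27, so subgroups of order 3 are possible by Lagrange.
The subgroups of order 3 are: {(0,0), (0,3), (0,6)}; {(0,0), (1,0), (2,0)}; {(0,0), (1,3), (2,6)}; {(0,0), (1,6), (2,3)}.
So G has 4 subgroups of order 3.

4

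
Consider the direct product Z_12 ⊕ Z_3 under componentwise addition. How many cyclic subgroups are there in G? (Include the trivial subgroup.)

15

Group the elements of G by the cyclic subgroup they generate; each cyclic subgroup of order d accounts for φ(d) elements.
Cyclic subgroups by order — order 1: 1; order 2: 1; order 3: 4; order 4: 1; order 6: 4; order 12: 4.
Total: 15.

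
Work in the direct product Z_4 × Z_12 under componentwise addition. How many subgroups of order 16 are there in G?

|G| = 48 and 16 | 48, so subgroups of order 16 are possible by Lagrange.
The subgroups of order 16 are: {(0,0), (0,3), (0,6), (0,9), (1,0), (1,3), (1,6), (1,9), (2,0), (2,3), (2,6), (2,9), (3,0), (3,3), (3,6), (3,9)}.
So G has 1 subgroup of order 16.

1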